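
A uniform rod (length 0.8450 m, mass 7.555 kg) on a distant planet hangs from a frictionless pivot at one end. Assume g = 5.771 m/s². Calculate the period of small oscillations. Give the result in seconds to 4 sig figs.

1.963 s

For a physical pendulum T = 2π√(I/(mgd)), with d = 0.42250 m from pivot to centre of mass.
I_cm = mL²/12 = 7.555 × 0.8450²/12 = 0.44954 kg·m²; I = I_cm + md² = 0.44954 + 7.555 × 0.42250² = 1.7982 kg·m².
T = 2π√(1.7982/(7.555 × 5.771 × 0.42250)) = 1.963 s.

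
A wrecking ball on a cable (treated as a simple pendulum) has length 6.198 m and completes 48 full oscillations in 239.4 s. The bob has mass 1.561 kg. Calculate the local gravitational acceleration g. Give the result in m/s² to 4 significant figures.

9.837 m/s²

T = 239.4/48 = 4.9875 s.
From T = 2π√(L/g), g = 4π²L/T² = 4π² × 6.198/4.9875² = 9.837 m/s².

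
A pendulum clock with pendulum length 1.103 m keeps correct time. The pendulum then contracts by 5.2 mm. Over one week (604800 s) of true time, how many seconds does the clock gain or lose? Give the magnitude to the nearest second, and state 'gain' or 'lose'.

gain 1431 s

T ∝ √L, so T'/T = √(1.09780/1.103) = 0.997640.
In 604800 s of true time the clock registers 604800/0.997640 = 606230.7 s, so it gains 1431 s.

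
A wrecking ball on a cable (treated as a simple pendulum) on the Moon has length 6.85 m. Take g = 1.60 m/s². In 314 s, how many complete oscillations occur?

T = 2π√(L/g) = 2π√(6.85/1.60) = 13.00 s.
Number of complete oscillations = ⌊314/13.00⌋ = ⌊24.15⌋ = 24.

24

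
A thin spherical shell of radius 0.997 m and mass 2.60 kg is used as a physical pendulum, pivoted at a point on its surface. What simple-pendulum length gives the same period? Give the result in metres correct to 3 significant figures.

1.66 m

The equivalent simple-pendulum length is L_eq = I/(md), where I is about the pivot and d = 0.9970 m.
I_cm = (2/3)mR² = 1.723 kg·m², so I = I_cm + md² = 1.723 + 2.584 = 4.307 kg·m².
L_eq = 4.307/(2.60 × 0.9970) = 1.66 m.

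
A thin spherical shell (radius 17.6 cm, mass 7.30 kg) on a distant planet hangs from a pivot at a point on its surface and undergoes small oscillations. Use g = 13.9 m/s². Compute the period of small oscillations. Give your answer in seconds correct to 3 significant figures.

I_cm = (2/3)mr² = 0.1507 kg·m². The pivot is at distance d = 0.176 m from the centre of mass.
By the parallel-axis theorem, I = I_cm + md² = 0.1507 + 0.2261 = 0.3769 kg·m².
T = 2π√(I/(mgd)) = 2π√(0.3769/(7.30 × 13.9 × 0.176)) = 0.913 s.

0.913 s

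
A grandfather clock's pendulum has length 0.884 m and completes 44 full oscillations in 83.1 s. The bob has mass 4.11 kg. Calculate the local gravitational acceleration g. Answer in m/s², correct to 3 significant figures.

9.78 m/s²

T = 83.1/44 = 1.889 s.
From T = 2π√(L/g), g = 4π²L/T² = 4π² × 0.884/1.889² = 9.78 m/s².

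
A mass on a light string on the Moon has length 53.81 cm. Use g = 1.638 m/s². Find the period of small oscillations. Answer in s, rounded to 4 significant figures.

T = 2π√(L/g) = 2π√(0.5381/1.638) = 2π × 0.57316 = 3.601 s.

3.601 s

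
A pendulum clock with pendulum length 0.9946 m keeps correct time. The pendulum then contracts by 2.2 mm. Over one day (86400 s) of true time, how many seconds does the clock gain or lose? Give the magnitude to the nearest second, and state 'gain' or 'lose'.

T ∝ √L, so T'/T = √(0.99240/0.9946) = 0.998893.
In 86400 s of true time the clock registers 86400/0.998893 = 86495.7 s, so it gains 96 s.

gain 96 s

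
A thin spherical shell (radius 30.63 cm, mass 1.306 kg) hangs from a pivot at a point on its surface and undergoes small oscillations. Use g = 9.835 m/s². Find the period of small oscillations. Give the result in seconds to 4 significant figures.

1.431 s

I_cm = (2/3)mr² = 0.081686 kg·m². The pivot is at distance d = 0.3063 m from the centre of mass.
By the parallel-axis theorem, I = I_cm + md² = 0.081686 + 0.12253 = 0.20421 kg·m².
T = 2π√(I/(mgd)) = 2π√(0.20421/(1.306 × 9.835 × 0.3063)) = 1.431 s.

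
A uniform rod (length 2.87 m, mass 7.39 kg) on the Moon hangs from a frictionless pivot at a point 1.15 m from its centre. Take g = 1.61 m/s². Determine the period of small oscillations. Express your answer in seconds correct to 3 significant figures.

For a physical pendulum T = 2π√(I/(mgd)), with d = 1.150 m from pivot to centre of mass.
I_cm = mL²/12 = 7.39 × 2.87²/12 = 5.073 kg·m²; I = I_cm + md² = 5.073 + 7.39 × 1.150² = 14.85 kg·m².
T = 2π√(14.85/(7.39 × 1.61 × 1.150)) = 6.54 s.

6.54 s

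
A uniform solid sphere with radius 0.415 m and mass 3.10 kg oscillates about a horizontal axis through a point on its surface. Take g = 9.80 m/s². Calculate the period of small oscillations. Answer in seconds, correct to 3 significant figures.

1.53 s

I_cm = (2/5)mr² = 0.2136 kg·m². The pivot is at distance d = 0.415 m from the centre of mass.
By the parallel-axis theorem, I = I_cm + md² = 0.2136 + 0.5339 = 0.7475 kg·m².
T = 2π√(I/(mgd)) = 2π√(0.7475/(3.10 × 9.80 × 0.415)) = 1.53 s.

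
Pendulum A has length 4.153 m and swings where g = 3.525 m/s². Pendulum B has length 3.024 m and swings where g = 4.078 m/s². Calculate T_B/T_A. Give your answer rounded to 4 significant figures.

T = 2π√(L/g), so T_B/T_A = √((L_B/g_B)/(L_A/g_A)) = √((3.024/4.078)/(4.153/3.525)) = 0.7934.

0.7934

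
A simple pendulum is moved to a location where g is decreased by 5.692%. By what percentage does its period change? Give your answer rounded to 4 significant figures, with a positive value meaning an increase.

2.974%

T ∝ 1/√g, so T'/T = 1/√(0.94308) = 1.0297.
Percentage change in T = (1.0297 − 1) × 100% = 2.974%.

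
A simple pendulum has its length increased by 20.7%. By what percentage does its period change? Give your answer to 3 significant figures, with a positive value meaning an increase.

9.86%

T ∝ √L, so T'/T = √(1.207) = 1.099.
Percentage change in T = (1.099 − 1) × 100% = 9.86%.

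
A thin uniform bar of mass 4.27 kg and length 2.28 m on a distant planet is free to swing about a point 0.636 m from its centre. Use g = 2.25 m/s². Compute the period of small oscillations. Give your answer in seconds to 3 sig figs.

For a physical pendulum T = 2π√(I/(mgd)), with d = 0.6360 m from pivot to centre of mass.
I_cm = mL²/12 = 4.27 × 2.28²/12 = 1.850 kg·m²; I = I_cm + md² = 1.850 + 4.27 × 0.6360² = 3.577 kg·m².
T = 2π√(3.577/(4.27 × 2.25 × 0.6360)) = 4.81 s.

4.81 s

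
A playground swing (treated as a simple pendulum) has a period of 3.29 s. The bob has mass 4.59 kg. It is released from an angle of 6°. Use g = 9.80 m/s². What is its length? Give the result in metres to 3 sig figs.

From T = 2π√(L/g), L = gT²/(4π²) = 9.80 × 3.290²/(4π²) = 2.69 m.

2.69 m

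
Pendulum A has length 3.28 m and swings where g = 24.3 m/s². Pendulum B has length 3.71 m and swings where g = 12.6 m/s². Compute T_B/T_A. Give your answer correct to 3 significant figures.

T = 2π√(L/g), so T_B/T_A = √((L_B/g_B)/(L_A/g_A)) = √((3.71/12.6)/(3.28/24.3)) = 1.48.

1.48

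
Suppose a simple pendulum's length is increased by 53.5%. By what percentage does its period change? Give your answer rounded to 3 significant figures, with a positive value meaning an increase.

23.9%

T ∝ √L, so T'/T = √(1.535) = 1.239.
Percentage change in T = (1.239 − 1) × 100% = 23.9%.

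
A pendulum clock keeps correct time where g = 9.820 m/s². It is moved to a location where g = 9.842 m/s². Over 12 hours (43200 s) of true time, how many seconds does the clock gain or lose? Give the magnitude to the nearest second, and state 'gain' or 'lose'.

gain 48 s

The clock's period scales as T ∝ 1/√g, so T'/T = √(9.820/9.842) = 0.998882.
In 43200 s of true time the clock registers 43200/0.998882 = 43248.4 s, so it gains 48 s.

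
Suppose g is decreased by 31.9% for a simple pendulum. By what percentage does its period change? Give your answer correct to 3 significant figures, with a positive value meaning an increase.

T ∝ 1/√g, so T'/T = 1/√(0.6810) = 1.212.
Percentage change in T = (1.212 − 1) × 100% = 21.2%.

21.2%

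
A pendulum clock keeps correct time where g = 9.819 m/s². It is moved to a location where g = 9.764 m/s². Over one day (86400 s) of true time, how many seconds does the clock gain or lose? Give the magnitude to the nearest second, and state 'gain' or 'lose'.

The clock's period scales as T ∝ 1/√g, so T'/T = √(9.819/9.764) = 1.00281.
In 86400 s of true time the clock registers 86400/1.00281 = 86157.7 s, so it loses 242 s.

lose 242 s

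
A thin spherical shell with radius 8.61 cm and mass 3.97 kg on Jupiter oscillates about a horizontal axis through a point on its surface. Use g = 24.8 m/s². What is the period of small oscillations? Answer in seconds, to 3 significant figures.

I_cm = (2/3)mr² = 0.01962 kg·m². The pivot is at distance d = 0.0861 m from the centre of mass.
By the parallel-axis theorem, I = I_cm + md² = 0.01962 + 0.02943 = 0.04905 kg·m².
T = 2π√(I/(mgd)) = 2π√(0.04905/(3.97 × 24.8 × 0.0861)) = 0.478 s.

0.478 s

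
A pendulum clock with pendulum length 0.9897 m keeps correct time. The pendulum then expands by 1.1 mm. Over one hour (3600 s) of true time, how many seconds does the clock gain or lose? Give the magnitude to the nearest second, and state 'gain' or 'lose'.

T ∝ √L, so T'/T = √(0.99080/0.9897) = 1.00056.
In 3600 s of true time the clock registers 3600/1.00056 = 3598.0 s, so it loses 2 s.

lose 2 s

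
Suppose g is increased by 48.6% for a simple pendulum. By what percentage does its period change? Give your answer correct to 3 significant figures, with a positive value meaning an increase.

-18.0%

T ∝ 1/√g, so T'/T = 1/√(1.486) = 0.8203.
Percentage change in T = (0.8203 − 1) × 100% = -18.0%.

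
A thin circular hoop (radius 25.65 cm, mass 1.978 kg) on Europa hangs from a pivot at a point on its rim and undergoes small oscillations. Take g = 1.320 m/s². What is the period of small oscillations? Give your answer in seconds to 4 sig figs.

3.917 s

I_cm = mr² = 0.13014 kg·m². The pivot is at distance d = 0.2565 m from the centre of mass.
By the parallel-axis theorem, I = I_cm + md² = 0.13014 + 0.13014 = 0.26027 kg·m².
T = 2π√(I/(mgd)) = 2π√(0.26027/(1.978 × 1.320 × 0.2565)) = 3.917 s.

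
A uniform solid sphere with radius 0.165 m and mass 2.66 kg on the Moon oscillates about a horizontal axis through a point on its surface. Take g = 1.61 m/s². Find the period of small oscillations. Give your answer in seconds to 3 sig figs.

2.38 s

I_cm = (2/5)mr² = 0.02897 kg·m². The pivot is at distance d = 0.165 m from the centre of mass.
By the parallel-axis theorem, I = I_cm + md² = 0.02897 + 0.07242 = 0.1014 kg·m².
T = 2π√(I/(mgd)) = 2π√(0.1014/(2.66 × 1.61 × 0.165)) = 2.38 s.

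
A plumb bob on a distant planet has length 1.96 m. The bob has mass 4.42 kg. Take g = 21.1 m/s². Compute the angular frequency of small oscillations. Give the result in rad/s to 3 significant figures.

ω = √(g/L) = √(21.1/1.96) = 3.28 rad/s.

3.28 rad/s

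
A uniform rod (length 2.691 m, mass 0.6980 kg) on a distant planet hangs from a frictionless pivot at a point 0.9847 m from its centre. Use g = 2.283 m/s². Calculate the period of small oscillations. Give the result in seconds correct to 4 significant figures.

5.256 s

For a physical pendulum T = 2π√(I/(mgd)), with d = 0.98470 m from pivot to centre of mass.
I_cm = mL²/12 = 0.6980 × 2.691²/12 = 0.42121 kg·m²; I = I_cm + md² = 0.42121 + 0.6980 × 0.98470² = 1.0980 kg·m².
T = 2π√(1.0980/(0.6980 × 2.283 × 0.98470)) = 5.256 s.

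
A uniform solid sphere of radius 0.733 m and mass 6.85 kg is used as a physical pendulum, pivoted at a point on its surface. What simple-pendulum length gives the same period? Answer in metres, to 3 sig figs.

1.03 m

The equivalent simple-pendulum length is L_eq = I/(md), where I is about the pivot and d = 0.7330 m.
I_cm = (2/5)mR² = 1.472 kg·m², so I = I_cm + md² = 1.472 + 3.680 = 5.153 kg·m².
L_eq = 5.153/(6.85 × 0.7330) = 1.03 m.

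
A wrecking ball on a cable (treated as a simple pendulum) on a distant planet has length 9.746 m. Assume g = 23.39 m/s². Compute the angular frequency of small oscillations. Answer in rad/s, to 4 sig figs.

1.549 rad/s

ω = √(g/L) = √(23.39/9.746) = 1.549 rad/s.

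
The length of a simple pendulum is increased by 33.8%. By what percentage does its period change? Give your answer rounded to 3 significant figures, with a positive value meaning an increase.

15.7%

T ∝ √L, so T'/T = √(1.338) = 1.157.
Percentage change in T = (1.157 − 1) × 100% = 15.7%.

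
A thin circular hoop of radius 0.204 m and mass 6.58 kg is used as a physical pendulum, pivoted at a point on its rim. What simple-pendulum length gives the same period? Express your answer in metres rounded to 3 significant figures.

0.408 m

The equivalent simple-pendulum length is L_eq = I/(md), where I is about the pivot and d = 0.2040 m.
I_cm = mR² = 0.2738 kg·m², so I = I_cm + md² = 0.2738 + 0.2738 = 0.5477 kg·m².
L_eq = 0.5477/(6.58 × 0.2040) = 0.408 m.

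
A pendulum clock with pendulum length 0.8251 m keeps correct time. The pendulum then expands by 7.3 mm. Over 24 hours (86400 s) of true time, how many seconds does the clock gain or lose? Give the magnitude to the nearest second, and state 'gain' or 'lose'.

T ∝ √L, so T'/T = √(0.83240/0.8251) = 1.00441.
In 86400 s of true time the clock registers 86400/1.00441 = 86020.3 s, so it loses 380 s.

lose 380 s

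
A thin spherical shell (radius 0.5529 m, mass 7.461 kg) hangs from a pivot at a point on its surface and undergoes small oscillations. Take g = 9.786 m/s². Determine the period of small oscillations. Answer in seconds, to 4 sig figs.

I_cm = (2/3)mr² = 1.5205 kg·m². The pivot is at distance d = 0.5529 m from the centre of mass.
By the parallel-axis theorem, I = I_cm + md² = 1.5205 + 2.2808 = 3.8014 kg·m².
T = 2π√(I/(mgd)) = 2π√(3.8014/(7.461 × 9.786 × 0.5529)) = 1.928 s.

1.928 s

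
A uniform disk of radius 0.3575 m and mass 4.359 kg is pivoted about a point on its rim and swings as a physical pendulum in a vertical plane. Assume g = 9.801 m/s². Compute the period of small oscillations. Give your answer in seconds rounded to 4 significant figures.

I_cm = ½mr² = 0.27855 kg·m². The pivot is at distance d = 0.3575 m from the centre of mass.
By the parallel-axis theorem, I = I_cm + md² = 0.27855 + 0.55711 = 0.83566 kg·m².
T = 2π√(I/(mgd)) = 2π√(0.83566/(4.359 × 9.801 × 0.3575)) = 1.470 s.

1.470 s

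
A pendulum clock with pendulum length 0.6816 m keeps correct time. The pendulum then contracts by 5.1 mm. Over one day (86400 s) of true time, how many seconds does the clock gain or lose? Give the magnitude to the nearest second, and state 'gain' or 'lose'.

T ∝ √L, so T'/T = √(0.67650/0.6816) = 0.996252.
In 86400 s of true time the clock registers 86400/0.996252 = 86725.1 s, so it gains 325 s.

gain 325 s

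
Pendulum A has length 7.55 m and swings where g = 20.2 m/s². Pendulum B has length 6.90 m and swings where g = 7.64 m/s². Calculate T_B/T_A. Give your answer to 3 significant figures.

1.55

T = 2π√(L/g), so T_B/T_A = √((L_B/g_B)/(L_A/g_A)) = √((6.90/7.64)/(7.55/20.2)) = 1.55.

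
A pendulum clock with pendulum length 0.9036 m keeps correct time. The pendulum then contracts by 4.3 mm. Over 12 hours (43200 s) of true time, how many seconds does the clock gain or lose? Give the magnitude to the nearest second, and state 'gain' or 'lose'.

gain 103 s

T ∝ √L, so T'/T = √(0.89930/0.9036) = 0.997618.
In 43200 s of true time the clock registers 43200/0.997618 = 43303.2 s, so it gains 103 s.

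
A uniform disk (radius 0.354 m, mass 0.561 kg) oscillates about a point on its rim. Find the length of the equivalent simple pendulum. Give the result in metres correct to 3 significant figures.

0.531 m

The equivalent simple-pendulum length is L_eq = I/(md), where I is about the pivot and d = 0.3540 m.
I_cm = ½mR² = 0.03515 kg·m², so I = I_cm + md² = 0.03515 + 0.07030 = 0.1055 kg·m².
L_eq = 0.1055/(0.561 × 0.3540) = 0.531 m.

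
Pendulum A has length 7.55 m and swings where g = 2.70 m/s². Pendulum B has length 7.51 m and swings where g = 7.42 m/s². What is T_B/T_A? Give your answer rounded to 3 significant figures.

T = 2π√(L/g), so T_B/T_A = √((L_B/g_B)/(L_A/g_A)) = √((7.51/7.42)/(7.55/2.70)) = 0.602.

0.602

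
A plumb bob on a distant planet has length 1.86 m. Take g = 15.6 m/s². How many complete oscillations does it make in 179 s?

T = 2π√(L/g) = 2π√(1.86/15.6) = 2.170 s.
Number of complete oscillations = ⌊179/2.170⌋ = ⌊82.50⌋ = 82.

82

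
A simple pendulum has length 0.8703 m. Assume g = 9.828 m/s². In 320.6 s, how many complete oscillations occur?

171

T = 2π√(L/g) = 2π√(0.8703/9.828) = 1.8697 s.
Number of complete oscillations = ⌊320.6/1.8697⌋ = ⌊171.47⌋ = 171.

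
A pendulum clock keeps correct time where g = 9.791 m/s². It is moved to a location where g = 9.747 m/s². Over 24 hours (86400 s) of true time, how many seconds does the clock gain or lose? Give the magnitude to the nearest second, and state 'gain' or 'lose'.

The clock's period scales as T ∝ 1/√g, so T'/T = √(9.791/9.747) = 1.00225.
In 86400 s of true time the clock registers 86400/1.00225 = 86205.6 s, so it loses 194 s.

lose 194 s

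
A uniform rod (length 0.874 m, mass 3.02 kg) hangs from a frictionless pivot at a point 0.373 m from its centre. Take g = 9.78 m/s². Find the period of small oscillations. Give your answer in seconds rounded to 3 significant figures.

For a physical pendulum T = 2π√(I/(mgd)), with d = 0.3730 m from pivot to centre of mass.
I_cm = mL²/12 = 3.02 × 0.874²/12 = 0.1922 kg·m²; I = I_cm + md² = 0.1922 + 3.02 × 0.3730² = 0.6124 kg·m².
T = 2π√(0.6124/(3.02 × 9.78 × 0.3730)) = 1.48 s.

1.48 s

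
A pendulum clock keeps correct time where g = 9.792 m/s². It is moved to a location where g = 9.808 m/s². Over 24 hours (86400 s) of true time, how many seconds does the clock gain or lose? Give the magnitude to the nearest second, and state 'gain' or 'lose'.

gain 71 s

The clock's period scales as T ∝ 1/√g, so T'/T = √(9.792/9.808) = 0.999184.
In 86400 s of true time the clock registers 86400/0.999184 = 86470.6 s, so it gains 71 s.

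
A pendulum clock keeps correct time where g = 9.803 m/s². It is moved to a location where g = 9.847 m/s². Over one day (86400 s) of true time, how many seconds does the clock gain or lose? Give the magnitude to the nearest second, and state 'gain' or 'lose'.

gain 194 s

The clock's period scales as T ∝ 1/√g, so T'/T = √(9.803/9.847) = 0.997763.
In 86400 s of true time the clock registers 86400/0.997763 = 86593.7 s, so it gains 194 s.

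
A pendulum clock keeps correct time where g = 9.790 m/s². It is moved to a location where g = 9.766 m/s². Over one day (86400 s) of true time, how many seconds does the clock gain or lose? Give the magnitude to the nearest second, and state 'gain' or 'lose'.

The clock's period scales as T ∝ 1/√g, so T'/T = √(9.790/9.766) = 1.00123.
In 86400 s of true time the clock registers 86400/1.00123 = 86294.0 s, so it loses 106 s.

lose 106 s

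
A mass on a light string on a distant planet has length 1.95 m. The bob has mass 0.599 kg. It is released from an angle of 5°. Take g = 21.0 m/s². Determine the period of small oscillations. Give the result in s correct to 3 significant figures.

T = 2π√(L/g) = 2π√(1.95/21.0) = 2π × 0.3047 = 1.91 s.

1.91 s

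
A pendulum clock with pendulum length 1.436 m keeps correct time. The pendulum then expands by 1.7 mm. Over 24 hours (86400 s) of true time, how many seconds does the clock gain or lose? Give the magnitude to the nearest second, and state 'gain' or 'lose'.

lose 51 s

T ∝ √L, so T'/T = √(1.43770/1.436) = 1.00059.
In 86400 s of true time the clock registers 86400/1.00059 = 86348.9 s, so it loses 51 s.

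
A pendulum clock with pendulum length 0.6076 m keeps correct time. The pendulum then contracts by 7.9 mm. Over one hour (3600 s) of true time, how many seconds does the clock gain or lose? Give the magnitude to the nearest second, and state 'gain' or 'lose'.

gain 24 s

T ∝ √L, so T'/T = √(0.59970/0.6076) = 0.993478.
In 3600 s of true time the clock registers 3600/0.993478 = 3623.6 s, so it gains 24 s.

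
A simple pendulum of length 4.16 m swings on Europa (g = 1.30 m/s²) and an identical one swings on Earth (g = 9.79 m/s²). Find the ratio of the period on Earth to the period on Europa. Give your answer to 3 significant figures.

T ∝ 1/√g, so T₂/T₁ = √(g₁/g₂) = √(1.30/9.79) = 0.364.

0.364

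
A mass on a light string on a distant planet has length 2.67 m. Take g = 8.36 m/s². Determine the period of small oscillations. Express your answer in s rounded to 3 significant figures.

T = 2π√(L/g) = 2π√(2.67/8.36) = 2π × 0.5651 = 3.55 s.

3.55 s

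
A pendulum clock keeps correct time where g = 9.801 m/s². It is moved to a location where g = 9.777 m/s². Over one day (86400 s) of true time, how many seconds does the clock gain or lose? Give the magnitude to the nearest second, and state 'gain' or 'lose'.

lose 106 s

The clock's period scales as T ∝ 1/√g, so T'/T = √(9.801/9.777) = 1.00123.
In 86400 s of true time the clock registers 86400/1.00123 = 86294.2 s, so it loses 106 s.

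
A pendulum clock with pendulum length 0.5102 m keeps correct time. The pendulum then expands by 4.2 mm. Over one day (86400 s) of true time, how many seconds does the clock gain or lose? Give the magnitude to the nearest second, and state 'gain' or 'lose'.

T ∝ √L, so T'/T = √(0.51440/0.5102) = 1.00411.
In 86400 s of true time the clock registers 86400/1.00411 = 86046.6 s, so it loses 353 s.

lose 353 s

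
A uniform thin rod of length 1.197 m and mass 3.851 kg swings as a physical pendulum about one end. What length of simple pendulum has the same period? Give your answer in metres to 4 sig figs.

0.7980 m

The equivalent simple-pendulum length is L_eq = I/(md), where I is about the pivot and d = 0.59850 m.
I_cm = (1/12)mL² = 0.45981 kg·m², so I = I_cm + md² = 0.45981 + 1.3794 = 1.8392 kg·m².
L_eq = 1.8392/(3.851 × 0.59850) = 0.7980 m.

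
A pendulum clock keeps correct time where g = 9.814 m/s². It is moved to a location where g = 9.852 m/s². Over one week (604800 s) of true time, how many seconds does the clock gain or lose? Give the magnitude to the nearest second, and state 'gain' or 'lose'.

gain 1170 s

The clock's period scales as T ∝ 1/√g, so T'/T = √(9.814/9.852) = 0.998070.
In 604800 s of true time the clock registers 604800/0.998070 = 605969.8 s, so it gains 1170 s.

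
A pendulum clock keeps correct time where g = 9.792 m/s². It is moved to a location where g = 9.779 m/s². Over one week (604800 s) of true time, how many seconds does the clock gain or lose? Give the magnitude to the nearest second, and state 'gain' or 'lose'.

The clock's period scales as T ∝ 1/√g, so T'/T = √(9.792/9.779) = 1.00066.
In 604800 s of true time the clock registers 604800/1.00066 = 604398.4 s, so it loses 402 s.

lose 402 s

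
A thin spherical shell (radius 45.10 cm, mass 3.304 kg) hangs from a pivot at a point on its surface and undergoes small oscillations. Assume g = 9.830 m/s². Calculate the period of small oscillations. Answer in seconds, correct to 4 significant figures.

1.737 s

I_cm = (2/3)mr² = 0.44802 kg·m². The pivot is at distance d = 0.4510 m from the centre of mass.
By the parallel-axis theorem, I = I_cm + md² = 0.44802 + 0.67204 = 1.1201 kg·m².
T = 2π√(I/(mgd)) = 2π√(1.1201/(3.304 × 9.830 × 0.4510)) = 1.737 s.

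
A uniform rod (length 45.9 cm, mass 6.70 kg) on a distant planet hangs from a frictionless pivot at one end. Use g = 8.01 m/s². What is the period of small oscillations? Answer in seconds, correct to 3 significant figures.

1.23 s

For a physical pendulum T = 2π√(I/(mgd)), with d = 0.2295 m from pivot to centre of mass.
I_cm = mL²/12 = 6.70 × 0.459²/12 = 0.1176 kg·m²; I = I_cm + md² = 0.1176 + 6.70 × 0.2295² = 0.4705 kg·m².
T = 2π√(0.4705/(6.70 × 8.01 × 0.2295)) = 1.23 s.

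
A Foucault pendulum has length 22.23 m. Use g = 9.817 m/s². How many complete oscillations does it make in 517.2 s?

T = 2π√(L/g) = 2π√(22.23/9.817) = 9.4550 s.
Number of complete oscillations = ⌊517.2/9.4550⌋ = ⌊54.701⌋ = 54.

54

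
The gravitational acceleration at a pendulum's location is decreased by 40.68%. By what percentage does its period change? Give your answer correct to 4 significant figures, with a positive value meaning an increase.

T ∝ 1/√g, so T'/T = 1/√(0.59320) = 1.2984.
Percentage change in T = (1.2984 − 1) × 100% = 29.84%.

29.84%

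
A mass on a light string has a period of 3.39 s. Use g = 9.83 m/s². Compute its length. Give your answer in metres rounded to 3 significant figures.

From T = 2π√(L/g), L = gT²/(4π²) = 9.83 × 3.390²/(4π²) = 2.86 m.

2.86 m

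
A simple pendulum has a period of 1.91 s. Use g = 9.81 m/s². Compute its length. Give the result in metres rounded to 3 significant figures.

0.907 m

From T = 2π√(L/g), L = gT²/(4π²) = 9.81 × 1.910²/(4π²) = 0.907 m.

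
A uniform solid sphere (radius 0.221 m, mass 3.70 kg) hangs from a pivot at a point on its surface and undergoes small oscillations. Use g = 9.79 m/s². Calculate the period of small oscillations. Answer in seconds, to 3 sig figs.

1.12 s

I_cm = (2/5)mr² = 0.07228 kg·m². The pivot is at distance d = 0.221 m from the centre of mass.
By the parallel-axis theorem, I = I_cm + md² = 0.07228 + 0.1807 = 0.2530 kg·m².
T = 2π√(I/(mgd)) = 2π√(0.2530/(3.70 × 9.79 × 0.221)) = 1.12 s.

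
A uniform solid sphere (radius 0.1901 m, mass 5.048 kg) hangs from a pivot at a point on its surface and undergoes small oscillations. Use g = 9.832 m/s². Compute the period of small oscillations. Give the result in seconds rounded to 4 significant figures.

1.034 s

I_cm = (2/5)mr² = 0.072970 kg·m². The pivot is at distance d = 0.1901 m from the centre of mass.
By the parallel-axis theorem, I = I_cm + md² = 0.072970 + 0.18242 = 0.25539 kg·m².
T = 2π√(I/(mgd)) = 2π√(0.25539/(5.048 × 9.832 × 0.1901)) = 1.034 s.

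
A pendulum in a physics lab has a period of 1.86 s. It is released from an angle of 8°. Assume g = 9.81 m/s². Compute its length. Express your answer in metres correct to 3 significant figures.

From T = 2π√(L/g), L = gT²/(4π²) = 9.81 × 1.860²/(4π²) = 0.860 m.

0.860 m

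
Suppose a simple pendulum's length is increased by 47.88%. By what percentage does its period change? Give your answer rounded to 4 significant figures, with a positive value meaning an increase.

21.61%

T ∝ √L, so T'/T = √(1.4788) = 1.2161.
Percentage change in T = (1.2161 − 1) × 100% = 21.61%.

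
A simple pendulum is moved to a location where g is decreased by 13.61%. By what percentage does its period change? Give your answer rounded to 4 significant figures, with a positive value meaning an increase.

T ∝ 1/√g, so T'/T = 1/√(0.86390) = 1.0759.
Percentage change in T = (1.0759 − 1) × 100% = 7.589%.

7.589%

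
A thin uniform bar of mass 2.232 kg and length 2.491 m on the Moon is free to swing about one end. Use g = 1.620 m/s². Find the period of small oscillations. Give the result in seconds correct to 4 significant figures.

6.362 s

For a physical pendulum T = 2π√(I/(mgd)), with d = 1.2455 m from pivot to centre of mass.
I_cm = mL²/12 = 2.232 × 2.491²/12 = 1.1541 kg·m²; I = I_cm + md² = 1.1541 + 2.232 × 1.2455² = 4.6166 kg·m².
T = 2π√(4.6166/(2.232 × 1.620 × 1.2455)) = 6.362 s.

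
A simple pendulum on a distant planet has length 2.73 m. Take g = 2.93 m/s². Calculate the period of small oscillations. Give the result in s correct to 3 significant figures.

6.06 s

T = 2π√(L/g) = 2π√(2.73/2.93) = 2π × 0.9653 = 6.06 s.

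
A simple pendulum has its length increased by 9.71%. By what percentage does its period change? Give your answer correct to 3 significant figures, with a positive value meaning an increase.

4.74%

T ∝ √L, so T'/T = √(1.097) = 1.047.
Percentage change in T = (1.047 − 1) × 100% = 4.74%.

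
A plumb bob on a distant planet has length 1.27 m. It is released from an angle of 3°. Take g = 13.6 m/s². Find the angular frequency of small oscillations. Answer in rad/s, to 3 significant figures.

3.27 rad/s

ω = √(g/L) = √(13.6/1.27) = 3.27 rad/s.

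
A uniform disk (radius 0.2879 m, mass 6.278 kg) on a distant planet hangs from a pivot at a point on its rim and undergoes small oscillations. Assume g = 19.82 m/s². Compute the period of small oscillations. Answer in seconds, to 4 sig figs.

I_cm = ½mr² = 0.26018 kg·m². The pivot is at distance d = 0.2879 m from the centre of mass.
By the parallel-axis theorem, I = I_cm + md² = 0.26018 + 0.52036 = 0.78054 kg·m².
T = 2π√(I/(mgd)) = 2π√(0.78054/(6.278 × 19.82 × 0.2879)) = 0.9275 s.

0.9275 s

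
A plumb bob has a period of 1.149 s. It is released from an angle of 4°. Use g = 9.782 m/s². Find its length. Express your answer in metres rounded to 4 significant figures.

0.3271 m

From T = 2π√(L/g), L = gT²/(4π²) = 9.782 × 1.1490²/(4π²) = 0.3271 m.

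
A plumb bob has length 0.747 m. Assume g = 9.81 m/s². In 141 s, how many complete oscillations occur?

81

T = 2π√(L/g) = 2π√(0.747/9.81) = 1.734 s.
Number of complete oscillations = ⌊141/1.734⌋ = ⌊81.32⌋ = 81.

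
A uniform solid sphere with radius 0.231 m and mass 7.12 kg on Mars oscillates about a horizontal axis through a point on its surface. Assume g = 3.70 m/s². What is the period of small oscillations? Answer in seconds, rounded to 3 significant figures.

1.86 s

I_cm = (2/5)mr² = 0.1520 kg·m². The pivot is at distance d = 0.231 m from the centre of mass.
By the parallel-axis theorem, I = I_cm + md² = 0.1520 + 0.3799 = 0.5319 kg·m².
T = 2π√(I/(mgd)) = 2π√(0.5319/(7.12 × 3.70 × 0.231)) = 1.86 s.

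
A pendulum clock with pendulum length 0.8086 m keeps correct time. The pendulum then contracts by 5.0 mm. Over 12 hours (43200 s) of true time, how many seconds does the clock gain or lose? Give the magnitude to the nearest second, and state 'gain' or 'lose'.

gain 134 s

T ∝ √L, so T'/T = √(0.80360/0.8086) = 0.996903.
In 43200 s of true time the clock registers 43200/0.996903 = 43334.2 s, so it gains 134 s.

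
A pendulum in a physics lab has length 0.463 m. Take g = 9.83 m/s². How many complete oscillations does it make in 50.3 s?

T = 2π√(L/g) = 2π√(0.463/9.83) = 1.364 s.
Number of complete oscillations = ⌊50.3/1.364⌋ = ⌊36.89⌋ = 36.

36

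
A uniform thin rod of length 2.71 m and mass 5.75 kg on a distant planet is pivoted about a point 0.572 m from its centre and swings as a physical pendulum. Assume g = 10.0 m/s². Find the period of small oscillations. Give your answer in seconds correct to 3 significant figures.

2.55 s

For a physical pendulum T = 2π√(I/(mgd)), with d = 0.5720 m from pivot to centre of mass.
I_cm = mL²/12 = 5.75 × 2.71²/12 = 3.519 kg·m²; I = I_cm + md² = 3.519 + 5.75 × 0.5720² = 5.400 kg·m².
T = 2π√(5.400/(5.75 × 10.0 × 0.5720)) = 2.55 s.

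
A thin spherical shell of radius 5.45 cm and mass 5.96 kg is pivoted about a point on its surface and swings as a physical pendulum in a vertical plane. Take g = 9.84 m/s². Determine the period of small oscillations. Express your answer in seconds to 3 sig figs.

0.604 s

I_cm = (2/3)mr² = 0.01180 kg·m². The pivot is at distance d = 0.0545 m from the centre of mass.
By the parallel-axis theorem, I = I_cm + md² = 0.01180 + 0.01770 = 0.02950 kg·m².
T = 2π√(I/(mgd)) = 2π√(0.02950/(5.96 × 9.84 × 0.0545)) = 0.604 s.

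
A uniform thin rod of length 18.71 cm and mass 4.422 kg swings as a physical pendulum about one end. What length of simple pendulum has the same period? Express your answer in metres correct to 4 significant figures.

The equivalent simple-pendulum length is L_eq = I/(md), where I is about the pivot and d = 0.093550 m.
I_cm = (1/12)mL² = 0.012900 kg·m², so I = I_cm + md² = 0.012900 + 0.038700 = 0.051599 kg·m².
L_eq = 0.051599/(4.422 × 0.093550) = 0.1247 m.

0.1247 m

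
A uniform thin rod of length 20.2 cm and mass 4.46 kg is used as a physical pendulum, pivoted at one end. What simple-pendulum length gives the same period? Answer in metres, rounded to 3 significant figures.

0.135 m

The equivalent simple-pendulum length is L_eq = I/(md), where I is about the pivot and d = 0.1010 m.
I_cm = (1/12)mL² = 0.01517 kg·m², so I = I_cm + md² = 0.01517 + 0.04550 = 0.06066 kg·m².
L_eq = 0.06066/(4.46 × 0.1010) = 0.135 m.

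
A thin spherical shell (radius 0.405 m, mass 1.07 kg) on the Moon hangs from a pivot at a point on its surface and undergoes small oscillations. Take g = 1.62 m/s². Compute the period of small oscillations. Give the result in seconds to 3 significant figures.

4.06 s

I_cm = (2/3)mr² = 0.1170 kg·m². The pivot is at distance d = 0.405 m from the centre of mass.
By the parallel-axis theorem, I = I_cm + md² = 0.1170 + 0.1755 = 0.2925 kg·m².
T = 2π√(I/(mgd)) = 2π√(0.2925/(1.07 × 1.62 × 0.405)) = 4.06 s.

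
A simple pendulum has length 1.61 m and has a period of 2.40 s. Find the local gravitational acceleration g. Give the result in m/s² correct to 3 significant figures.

11.0 m/s²

From T = 2π√(L/g), g = 4π²L/T² = 4π² × 1.61/2.400² = 11.0 m/s².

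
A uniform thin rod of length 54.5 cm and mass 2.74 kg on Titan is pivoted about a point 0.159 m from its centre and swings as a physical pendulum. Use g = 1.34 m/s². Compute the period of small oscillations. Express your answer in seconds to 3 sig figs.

3.04 s

For a physical pendulum T = 2π√(I/(mgd)), with d = 0.1590 m from pivot to centre of mass.
I_cm = mL²/12 = 2.74 × 0.545²/12 = 0.06782 kg·m²; I = I_cm + md² = 0.06782 + 2.74 × 0.1590² = 0.1371 kg·m².
T = 2π√(0.1371/(2.74 × 1.34 × 0.1590)) = 3.04 s.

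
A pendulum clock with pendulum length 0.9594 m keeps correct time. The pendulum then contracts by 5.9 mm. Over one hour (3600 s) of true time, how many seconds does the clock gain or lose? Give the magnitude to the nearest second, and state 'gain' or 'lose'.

T ∝ √L, so T'/T = √(0.95350/0.9594) = 0.996920.
In 3600 s of true time the clock registers 3600/0.996920 = 3611.1 s, so it gains 11 s.

gain 11 s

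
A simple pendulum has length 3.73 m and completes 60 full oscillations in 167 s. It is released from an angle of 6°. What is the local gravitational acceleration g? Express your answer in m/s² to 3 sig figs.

19.0 m/s²

T = 167/60 = 2.783 s.
From T = 2π√(L/g), g = 4π²L/T² = 4π² × 3.73/2.783² = 19.0 m/s².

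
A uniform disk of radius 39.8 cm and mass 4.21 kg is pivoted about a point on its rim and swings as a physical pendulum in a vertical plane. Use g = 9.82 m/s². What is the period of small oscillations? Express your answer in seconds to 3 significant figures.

1.55 s

I_cm = ½mr² = 0.3334 kg·m². The pivot is at distance d = 0.398 m from the centre of mass.
By the parallel-axis theorem, I = I_cm + md² = 0.3334 + 0.6669 = 1.000 kg·m².
T = 2π√(I/(mgd)) = 2π√(1.000/(4.21 × 9.82 × 0.398)) = 1.55 s.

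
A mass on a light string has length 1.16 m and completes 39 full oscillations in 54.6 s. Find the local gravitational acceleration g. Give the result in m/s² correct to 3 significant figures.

T = 54.6/39 = 1.400 s.
From T = 2π√(L/g), g = 4π²L/T² = 4π² × 1.16/1.400² = 23.4 m/s².

23.4 m/s²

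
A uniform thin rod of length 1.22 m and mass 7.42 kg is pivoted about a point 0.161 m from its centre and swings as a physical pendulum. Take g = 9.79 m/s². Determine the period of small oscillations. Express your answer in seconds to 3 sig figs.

For a physical pendulum T = 2π√(I/(mgd)), with d = 0.1610 m from pivot to centre of mass.
I_cm = mL²/12 = 7.42 × 1.22²/12 = 0.9203 kg·m²; I = I_cm + md² = 0.9203 + 7.42 × 0.1610² = 1.113 kg·m².
T = 2π√(1.113/(7.42 × 9.79 × 0.1610)) = 1.94 s.

1.94 s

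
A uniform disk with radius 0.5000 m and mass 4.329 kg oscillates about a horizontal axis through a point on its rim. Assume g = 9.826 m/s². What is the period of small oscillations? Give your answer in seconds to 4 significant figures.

1.736 s

I_cm = ½mr² = 0.54112 kg·m². The pivot is at distance d = 0.5000 m from the centre of mass.
By the parallel-axis theorem, I = I_cm + md² = 0.54112 + 1.0822 = 1.6234 kg·m².
T = 2π√(I/(mgd)) = 2π√(1.6234/(4.329 × 9.826 × 0.5000)) = 1.736 s.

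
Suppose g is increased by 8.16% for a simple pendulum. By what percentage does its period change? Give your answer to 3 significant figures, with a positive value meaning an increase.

T ∝ 1/√g, so T'/T = 1/√(1.082) = 0.9615.
Percentage change in T = (0.9615 − 1) × 100% = -3.85%.

-3.85%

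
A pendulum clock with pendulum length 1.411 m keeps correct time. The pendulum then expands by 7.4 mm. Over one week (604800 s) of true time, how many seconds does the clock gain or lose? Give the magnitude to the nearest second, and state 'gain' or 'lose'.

lose 1580 s

T ∝ √L, so T'/T = √(1.41840/1.411) = 1.00262.
In 604800 s of true time the clock registers 604800/1.00262 = 603220.3 s, so it loses 1580 s.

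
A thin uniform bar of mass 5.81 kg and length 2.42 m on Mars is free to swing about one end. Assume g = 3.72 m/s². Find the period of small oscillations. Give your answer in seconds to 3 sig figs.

For a physical pendulum T = 2π√(I/(mgd)), with d = 1.210 m from pivot to centre of mass.
I_cm = mL²/12 = 5.81 × 2.42²/12 = 2.835 kg·m²; I = I_cm + md² = 2.835 + 5.81 × 1.210² = 11.34 kg·m².
T = 2π√(11.34/(5.81 × 3.72 × 1.210)) = 4.14 s.

4.14 s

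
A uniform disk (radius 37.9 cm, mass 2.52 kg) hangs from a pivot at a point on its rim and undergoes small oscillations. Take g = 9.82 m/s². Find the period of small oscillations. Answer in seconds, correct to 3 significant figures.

I_cm = ½mr² = 0.1810 kg·m². The pivot is at distance d = 0.379 m from the centre of mass.
By the parallel-axis theorem, I = I_cm + md² = 0.1810 + 0.3620 = 0.5430 kg·m².
T = 2π√(I/(mgd)) = 2π√(0.5430/(2.52 × 9.82 × 0.379)) = 1.51 s.

1.51 s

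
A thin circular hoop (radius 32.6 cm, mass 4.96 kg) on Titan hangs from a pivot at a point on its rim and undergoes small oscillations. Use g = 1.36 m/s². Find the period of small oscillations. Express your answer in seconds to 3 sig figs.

4.35 s

I_cm = mr² = 0.5271 kg·m². The pivot is at distance d = 0.326 m from the centre of mass.
By the parallel-axis theorem, I = I_cm + md² = 0.5271 + 0.5271 = 1.054 kg·m².
T = 2π√(I/(mgd)) = 2π√(1.054/(4.96 × 1.36 × 0.326)) = 4.35 s.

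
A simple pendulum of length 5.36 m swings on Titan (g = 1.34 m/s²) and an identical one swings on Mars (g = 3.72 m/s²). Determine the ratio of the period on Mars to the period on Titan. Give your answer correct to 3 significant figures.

T ∝ 1/√g, so T₂/T₁ = √(g₁/g₂) = √(1.34/3.72) = 0.600.

0.600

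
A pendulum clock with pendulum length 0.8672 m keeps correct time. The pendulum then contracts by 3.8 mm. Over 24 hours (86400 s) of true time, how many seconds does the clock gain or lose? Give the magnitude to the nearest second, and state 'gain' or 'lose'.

gain 190 s

T ∝ √L, so T'/T = √(0.86340/0.8672) = 0.997807.
In 86400 s of true time the clock registers 86400/0.997807 = 86589.9 s, so it gains 190 s.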